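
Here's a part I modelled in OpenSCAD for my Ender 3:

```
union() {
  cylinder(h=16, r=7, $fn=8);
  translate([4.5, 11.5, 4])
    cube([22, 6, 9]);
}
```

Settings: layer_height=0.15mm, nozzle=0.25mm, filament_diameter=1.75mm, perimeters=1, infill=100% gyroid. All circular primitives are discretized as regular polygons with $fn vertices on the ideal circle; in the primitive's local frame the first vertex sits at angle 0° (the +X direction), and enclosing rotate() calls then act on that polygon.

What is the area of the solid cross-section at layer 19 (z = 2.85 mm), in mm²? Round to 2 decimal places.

At z = 2.85 mm: the r=7 cylinder contributes a regular 8-gon of circumradius 7 (area = (8/2)·7.000²·sin(360°/8) = 138.59 mm²); the cube at (4.5, 11.5) does not reach this height (z outside [4, 13]); Taking the union: only the r=7 cylinder is present, so the union is just that shape — area = 138.59 mm². Overall, the cross-section is a single solid region. Net area = 138.59 mm².

138.59 mm²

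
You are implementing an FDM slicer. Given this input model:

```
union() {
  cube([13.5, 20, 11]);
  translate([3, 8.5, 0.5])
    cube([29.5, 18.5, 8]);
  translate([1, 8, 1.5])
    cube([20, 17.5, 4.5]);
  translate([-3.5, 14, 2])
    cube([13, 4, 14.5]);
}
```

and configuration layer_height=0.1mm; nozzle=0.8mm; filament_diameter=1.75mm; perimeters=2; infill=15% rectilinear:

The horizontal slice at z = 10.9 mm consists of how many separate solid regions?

At z = 10.9 mm: the 13.5×20 cube contributes its full rectangle; the cube at (3, 8.5) does not reach this height (z outside [0.5, 8.5]); the cube at (1, 8) is absent (z outside [1.5, 6]); the cube at (-3.5, 14) (footprint 13×4) is included at this height; Merging all regions: the regions partially overlap (shared area 38.00 mm²), so overlapping operands fuse into one piece — 1 connected region. The result has 1 disconnected region.

1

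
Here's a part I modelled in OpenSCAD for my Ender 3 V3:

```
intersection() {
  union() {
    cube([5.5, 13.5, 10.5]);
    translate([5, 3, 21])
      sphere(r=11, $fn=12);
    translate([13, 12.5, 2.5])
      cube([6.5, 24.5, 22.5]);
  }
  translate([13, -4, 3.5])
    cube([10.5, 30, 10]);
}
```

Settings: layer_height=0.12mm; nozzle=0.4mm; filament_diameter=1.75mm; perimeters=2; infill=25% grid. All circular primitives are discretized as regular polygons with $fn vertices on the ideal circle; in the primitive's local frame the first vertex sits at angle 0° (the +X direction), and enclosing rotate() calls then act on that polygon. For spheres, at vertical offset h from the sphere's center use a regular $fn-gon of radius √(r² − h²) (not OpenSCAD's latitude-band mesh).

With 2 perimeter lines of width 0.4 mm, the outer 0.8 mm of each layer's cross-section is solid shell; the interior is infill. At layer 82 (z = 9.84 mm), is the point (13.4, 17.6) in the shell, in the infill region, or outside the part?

At z = 9.84 mm: the 5.5×13.5 cube contributes its full rectangle; the sphere at (5, 3) is absent (|z−center|=11.160 > r=11); the cube at (13, 12.5) (footprint 6.5×24.5) is included at this height; Merging all regions: the 2 present regions are separate (no shared area or edge), so areas and boundary lengths simply add and each stays a separate island — 2 connected regions; the cube at (13, -4) is present — its section is the full 10.5×30 rectangle; After intersecting: the 10.5×30 cube at (13, -4) partially overlaps the result so far; clipping to the common part keeps 87.75 mm² — 1 connected region. Overall, the cross-section is a single solid region. The nearest boundary edge runs (13.00, 12.50)→(13.00, 26.00); distance from the point to it = 0.40 mm. The point is inside the cross-section, 0.40 mm from the nearest boundary — within the 0.8 mm shell band (2 × 0.4).

shell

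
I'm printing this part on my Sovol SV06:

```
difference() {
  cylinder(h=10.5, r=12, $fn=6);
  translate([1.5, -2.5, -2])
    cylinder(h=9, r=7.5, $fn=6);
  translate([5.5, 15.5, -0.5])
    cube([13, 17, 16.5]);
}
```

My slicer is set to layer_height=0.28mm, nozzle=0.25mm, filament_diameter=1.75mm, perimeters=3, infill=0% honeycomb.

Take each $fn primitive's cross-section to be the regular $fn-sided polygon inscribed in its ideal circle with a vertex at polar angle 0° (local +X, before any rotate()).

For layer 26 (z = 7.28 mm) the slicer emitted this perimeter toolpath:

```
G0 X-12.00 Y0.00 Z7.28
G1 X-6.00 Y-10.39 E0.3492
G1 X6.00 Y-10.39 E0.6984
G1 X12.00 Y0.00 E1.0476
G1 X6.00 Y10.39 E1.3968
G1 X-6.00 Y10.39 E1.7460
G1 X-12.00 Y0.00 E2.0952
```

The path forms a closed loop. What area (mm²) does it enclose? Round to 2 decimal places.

Apply the shoelace formula to the sequence of (X, Y) vertices; enclosed area = 374.04 mm².

374.04 mm²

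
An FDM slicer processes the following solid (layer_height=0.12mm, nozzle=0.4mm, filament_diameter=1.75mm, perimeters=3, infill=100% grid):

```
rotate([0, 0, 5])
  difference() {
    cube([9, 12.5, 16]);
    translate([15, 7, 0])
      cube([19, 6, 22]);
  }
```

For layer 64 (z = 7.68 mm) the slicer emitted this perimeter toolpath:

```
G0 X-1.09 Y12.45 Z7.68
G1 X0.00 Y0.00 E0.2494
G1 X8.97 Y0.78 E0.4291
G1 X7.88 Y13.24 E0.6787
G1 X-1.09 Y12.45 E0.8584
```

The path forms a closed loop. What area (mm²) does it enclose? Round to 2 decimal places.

Apply the shoelace formula to the sequence of (X, Y) vertices; enclosed area = 112.58 mm².

112.58 mm²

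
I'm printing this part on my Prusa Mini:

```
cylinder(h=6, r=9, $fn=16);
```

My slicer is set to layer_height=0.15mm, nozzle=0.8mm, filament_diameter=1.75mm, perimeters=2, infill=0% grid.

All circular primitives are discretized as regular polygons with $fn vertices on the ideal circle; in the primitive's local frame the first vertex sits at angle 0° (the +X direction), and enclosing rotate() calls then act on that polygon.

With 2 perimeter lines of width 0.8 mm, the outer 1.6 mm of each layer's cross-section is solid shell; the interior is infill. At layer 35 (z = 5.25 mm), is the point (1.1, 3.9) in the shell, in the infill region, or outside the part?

infill

At z = 5.25 mm: the r=9 cylinder contributes a regular 16-gon of circumradius 9. Overall, the cross-section is a single solid region. The nearest boundary edge runs (3.44, 8.31)→(0.00, 9.00); distance from the point to it = 4.79 mm. The point is inside the cross-section and 4.79 mm from the nearest boundary — more than the 1.6 mm shell width (2 × 0.8), so it's in the infill interior.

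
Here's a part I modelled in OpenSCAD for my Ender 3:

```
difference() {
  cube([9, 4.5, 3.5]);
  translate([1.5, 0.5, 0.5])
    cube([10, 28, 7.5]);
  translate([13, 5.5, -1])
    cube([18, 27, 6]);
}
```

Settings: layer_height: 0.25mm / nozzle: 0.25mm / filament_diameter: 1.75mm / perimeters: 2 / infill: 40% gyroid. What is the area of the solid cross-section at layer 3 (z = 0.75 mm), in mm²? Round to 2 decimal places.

At z = 0.75 mm: the cube (footprint 9×4.5) is included at this height (area 40.50 mm²); the 10×28 cube at (1.5, 0.5) contributes its full rectangle (area 280.00 mm²); the cube at (13, 5.5) (footprint 18×27) is included at this height (area 486.00 mm²); Taking the first minus the rest: starting from the 9×4.5 cube (40.50 mm²), the 10×28 cube at (1.5, 0.5) partially overlaps it — only the 30.00 mm² overlap (of its 280.00 mm²) is removed, clipping the outline; the 18×27 cube at (13, 5.5) misses the remaining region (no effect) — area = 10.50 mm². Overall, the cross-section is a single solid region. Net area = 10.50 mm².

10.50 mm²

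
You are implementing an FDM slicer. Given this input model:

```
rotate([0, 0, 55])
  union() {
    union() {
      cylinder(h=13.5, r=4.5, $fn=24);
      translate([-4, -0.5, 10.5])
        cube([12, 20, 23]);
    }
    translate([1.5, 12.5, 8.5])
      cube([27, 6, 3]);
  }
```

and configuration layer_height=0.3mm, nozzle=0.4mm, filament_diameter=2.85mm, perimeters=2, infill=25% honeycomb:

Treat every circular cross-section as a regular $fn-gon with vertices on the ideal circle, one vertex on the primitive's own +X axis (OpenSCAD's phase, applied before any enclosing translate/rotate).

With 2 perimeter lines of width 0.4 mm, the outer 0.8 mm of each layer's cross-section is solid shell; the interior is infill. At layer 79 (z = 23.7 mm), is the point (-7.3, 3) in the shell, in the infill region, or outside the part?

infill

At z = 23.7 mm: the cylinder is not intersected at this z (z outside [0, 13.5]); the cube at (-4, -0.5) is present — its section is the full 12×20 rectangle; Combining (union): only the 12×20 cube at (-4, -0.5) is present, so the union is just that shape — 1 connected region; the cube at (1.5, 12.5) is not intersected at this z (z outside [8.5, 11.5]); Taking the union: only the result so far is present, so the union is just that shape — 1 connected region; (rotated 55° about Z; rotation is an isometry so areas/perimeters/island counts are preserved). Overall, the cross-section is a single solid region. Undo the 55° rotation: the query point maps to (-1.730, 7.701) in the un-rotated model frame. The nearest boundary edge runs (-4.00, 19.50)→(-4.00, -0.50); distance from the point to it = 2.27 mm. The point is inside the cross-section and 2.27 mm from the nearest boundary — more than the 0.8 mm shell width (2 × 0.4), so it's in the infill interior.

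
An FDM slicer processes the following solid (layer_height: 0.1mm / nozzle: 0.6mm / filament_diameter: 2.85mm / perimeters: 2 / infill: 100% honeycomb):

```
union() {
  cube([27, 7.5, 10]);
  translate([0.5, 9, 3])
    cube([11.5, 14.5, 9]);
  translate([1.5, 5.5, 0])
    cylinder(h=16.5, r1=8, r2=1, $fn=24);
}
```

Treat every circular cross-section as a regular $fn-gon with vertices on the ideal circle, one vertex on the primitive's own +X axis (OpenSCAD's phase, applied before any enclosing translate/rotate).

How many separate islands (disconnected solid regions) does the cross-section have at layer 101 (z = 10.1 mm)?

1

At z = 10.1 mm: the cube does not reach this height (z outside [0, 10]); the cube at (0.5, 9) is present — its section is the full 11.5×14.5 rectangle; the cone at (1.5, 5.5): at t=0.612 of its height the radius interpolates to r₁+(r₂−r₁)t = 3.715, giving a regular 24-gon of that circumradius; Merging all regions: the regions partially overlap (shared area 0.30 mm²), so overlapping operands fuse into one piece — 1 connected region. Overall, the cross-section is a single solid region. Island count = 1.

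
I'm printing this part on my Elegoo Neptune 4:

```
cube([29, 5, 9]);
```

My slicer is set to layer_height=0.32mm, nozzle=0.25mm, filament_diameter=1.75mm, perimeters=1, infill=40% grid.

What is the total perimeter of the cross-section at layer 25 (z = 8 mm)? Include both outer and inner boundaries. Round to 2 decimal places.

68.00 mm

At z = 8 mm: the 29×5 cube contributes its full rectangle (perimeter 68.00 mm). Overall, the cross-section is a single solid region. Total boundary length (outer) = 68.00 mm.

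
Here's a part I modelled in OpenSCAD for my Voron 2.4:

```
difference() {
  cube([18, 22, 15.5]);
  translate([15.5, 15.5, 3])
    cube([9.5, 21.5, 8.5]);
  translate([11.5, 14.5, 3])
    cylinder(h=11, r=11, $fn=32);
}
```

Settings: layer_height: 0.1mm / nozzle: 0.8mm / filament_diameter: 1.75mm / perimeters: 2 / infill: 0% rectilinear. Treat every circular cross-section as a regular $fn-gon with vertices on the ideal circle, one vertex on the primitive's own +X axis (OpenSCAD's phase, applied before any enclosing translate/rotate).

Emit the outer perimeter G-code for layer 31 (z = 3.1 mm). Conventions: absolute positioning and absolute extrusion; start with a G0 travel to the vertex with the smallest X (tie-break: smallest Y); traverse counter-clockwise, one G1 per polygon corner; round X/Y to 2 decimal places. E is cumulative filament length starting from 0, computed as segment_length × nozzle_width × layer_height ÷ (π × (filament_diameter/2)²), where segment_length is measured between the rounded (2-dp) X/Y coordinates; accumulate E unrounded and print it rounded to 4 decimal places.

At z = 3.1 mm: the cube is present — its section is the full 18×22 rectangle; the 9.5×21.5 cube at (15.5, 15.5) contributes its full rectangle; the r=11 cylinder at (11.5, 14.5) gives a regular 32-gon of circumradius 11 (constant along its height); Subtracting the remaining from the first: starting from the 18×22 cube, the 9.5×21.5 cube at (15.5, 15.5) partially overlaps it — only the 16.25 mm² overlap (of its 204.25 mm²) is removed, clipping the outline; the r=11 cylinder at (11.5, 14.5) partially overlaps it — only the 269.04 mm² overlap (of its 377.69 mm²) is removed, clipping the outline — 1 connected region. The outline is a single polygon with 20 vertices. Extrusion per mm of travel: 0.8 × 0.1 / (π × 0.875²) = 0.033260. Accumulating E over each segment gives final E = 2.7156.

G0 X0.00 Y0.00 Z3.10
G1 X18.00 Y0.00 E0.5987
G1 X18.00 Y5.67 E0.7873
G1 X17.61 Y5.35 E0.8040
G1 X15.71 Y4.34 E0.8756
G1 X13.65 Y3.71 E0.9473
G1 X11.50 Y3.50 E1.0191
G1 X9.35 Y3.71 E1.0910
G1 X7.29 Y4.34 E1.1626
G1 X5.39 Y5.35 E1.2342
G1 X3.72 Y6.72 E1.3060
G1 X2.35 Y8.39 E1.3779
G1 X1.34 Y10.29 E1.4494
G1 X0.71 Y12.35 E1.5211
G1 X0.50 Y14.50 E1.5929
G1 X0.71 Y16.65 E1.6648
G1 X1.34 Y18.71 E1.7364
G1 X2.35 Y20.61 E1.8080
G1 X3.49 Y22.00 E1.8678
G1 X0.00 Y22.00 E1.9839
G1 X0.00 Y0.00 E2.7156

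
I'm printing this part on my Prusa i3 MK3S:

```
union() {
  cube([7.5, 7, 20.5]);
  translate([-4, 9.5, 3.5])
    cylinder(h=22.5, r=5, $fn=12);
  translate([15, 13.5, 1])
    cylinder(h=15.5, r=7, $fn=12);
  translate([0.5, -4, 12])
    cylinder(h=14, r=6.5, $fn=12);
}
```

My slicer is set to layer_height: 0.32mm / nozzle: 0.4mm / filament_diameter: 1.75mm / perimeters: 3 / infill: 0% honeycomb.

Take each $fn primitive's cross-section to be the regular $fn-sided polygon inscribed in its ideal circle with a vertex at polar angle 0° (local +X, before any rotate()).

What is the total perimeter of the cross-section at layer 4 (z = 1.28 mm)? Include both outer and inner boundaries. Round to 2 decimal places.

72.48 mm

At z = 1.28 mm: the cube (footprint 7.5×7) is included at this height (perimeter 29.00 mm); the cylinder at (-4, 9.5) is not intersected at this z (z outside [3.5, 26]); the r=7 cylinder at (15, 13.5) gives a regular 12-gon of circumradius 7 (constant along its height) (perimeter = 2·12·7.000·sin(180°/12) = 43.48 mm); the cylinder at (0.5, -4) is absent (z outside [12, 26]); Merging all regions: the 2 present regions are separate (no shared area or edge), so areas and boundary lengths simply add and each stays a separate island — boundary = 72.48 mm. Overall, the cross-section has 2 separate islands. Total boundary length (outer) = 72.48 mm.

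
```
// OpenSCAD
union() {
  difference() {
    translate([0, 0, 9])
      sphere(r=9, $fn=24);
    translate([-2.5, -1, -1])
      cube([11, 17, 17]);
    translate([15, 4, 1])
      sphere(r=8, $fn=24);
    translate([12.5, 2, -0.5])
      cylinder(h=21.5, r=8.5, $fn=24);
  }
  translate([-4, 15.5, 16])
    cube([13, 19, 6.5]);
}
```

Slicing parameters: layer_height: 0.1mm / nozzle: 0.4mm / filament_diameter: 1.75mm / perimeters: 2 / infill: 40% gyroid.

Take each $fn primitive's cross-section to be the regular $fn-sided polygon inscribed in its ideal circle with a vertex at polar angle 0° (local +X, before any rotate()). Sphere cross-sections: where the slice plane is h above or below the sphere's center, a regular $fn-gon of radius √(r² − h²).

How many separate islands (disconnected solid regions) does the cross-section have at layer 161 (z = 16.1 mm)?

2

At z = 16.1 mm: the r=9 sphere contributes a regular 24-gon of circumradius √(9²−7.1²) = 5.531; the cube at (-2.5, -1) is absent (z outside [-1, 16]); the sphere at (15, 4) is not intersected at this z (|z−center|=15.100 > r=8); the cylinder at (12.5, 2): section is a regular 24-gon, circumradius r=8.5; Taking the first minus the rest: starting from the r=9 sphere, the r=8.5 cylinder at (12.5, 2) partially overlaps it — only the 4.95 mm² overlap (of its 224.40 mm²) is removed, clipping the outline — 1 connected region; the 13×19 cube at (-4, 15.5) contributes its full rectangle; Combining (union): the 2 present regions are separate (no shared area or edge), so areas and boundary lengths simply add and each stays a separate island — 2 connected regions. Overall, the cross-section has 2 separate islands. Island count = 2.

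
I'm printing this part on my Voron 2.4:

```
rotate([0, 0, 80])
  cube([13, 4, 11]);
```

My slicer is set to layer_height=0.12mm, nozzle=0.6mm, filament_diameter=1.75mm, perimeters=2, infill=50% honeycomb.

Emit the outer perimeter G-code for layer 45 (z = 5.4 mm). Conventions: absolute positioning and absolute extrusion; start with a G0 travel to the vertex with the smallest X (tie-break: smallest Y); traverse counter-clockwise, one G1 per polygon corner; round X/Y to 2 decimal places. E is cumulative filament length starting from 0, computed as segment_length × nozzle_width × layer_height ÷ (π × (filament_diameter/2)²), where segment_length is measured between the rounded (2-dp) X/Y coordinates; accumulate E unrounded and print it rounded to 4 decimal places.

At z = 5.4 mm: the 13×4 cube contributes its full rectangle; (whole slice rotated 80° about Z — lengths, areas and connectivity unchanged). The outline is a single polygon with 4 vertices. Extrusion per mm of travel: 0.6 × 0.12 / (π × 0.875²) = 0.029934. Accumulating E over each segment gives final E = 1.0180.

G0 X-3.94 Y0.69 Z5.40
G1 X0.00 Y0.00 E0.1197
G1 X2.26 Y12.80 E0.5088
G1 X-1.68 Y13.50 E0.6286
G1 X-3.94 Y0.69 E1.0180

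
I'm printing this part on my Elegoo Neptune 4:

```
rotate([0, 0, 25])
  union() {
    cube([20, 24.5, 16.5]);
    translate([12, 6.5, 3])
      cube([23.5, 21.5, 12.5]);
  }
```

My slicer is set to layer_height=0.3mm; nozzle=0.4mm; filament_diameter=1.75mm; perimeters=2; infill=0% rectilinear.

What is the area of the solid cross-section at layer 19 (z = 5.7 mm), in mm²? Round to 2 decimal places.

851.25 mm²

At z = 5.7 mm: the cube is present — its section is the full 20×24.5 rectangle (area 490.00 mm²); the cube at (12, 6.5) is present — its section is the full 23.5×21.5 rectangle (area 505.25 mm²); Merging all regions: the regions partially overlap — summed areas 995.25 mm² minus the doubly-counted overlap 144.00 mm² gives 851.25 mm² — area = 851.25 mm²; (rotated 25° about Z; rotation is an isometry so areas/perimeters/island counts are preserved). Overall, the cross-section is a single solid region. Net area = 851.25 mm².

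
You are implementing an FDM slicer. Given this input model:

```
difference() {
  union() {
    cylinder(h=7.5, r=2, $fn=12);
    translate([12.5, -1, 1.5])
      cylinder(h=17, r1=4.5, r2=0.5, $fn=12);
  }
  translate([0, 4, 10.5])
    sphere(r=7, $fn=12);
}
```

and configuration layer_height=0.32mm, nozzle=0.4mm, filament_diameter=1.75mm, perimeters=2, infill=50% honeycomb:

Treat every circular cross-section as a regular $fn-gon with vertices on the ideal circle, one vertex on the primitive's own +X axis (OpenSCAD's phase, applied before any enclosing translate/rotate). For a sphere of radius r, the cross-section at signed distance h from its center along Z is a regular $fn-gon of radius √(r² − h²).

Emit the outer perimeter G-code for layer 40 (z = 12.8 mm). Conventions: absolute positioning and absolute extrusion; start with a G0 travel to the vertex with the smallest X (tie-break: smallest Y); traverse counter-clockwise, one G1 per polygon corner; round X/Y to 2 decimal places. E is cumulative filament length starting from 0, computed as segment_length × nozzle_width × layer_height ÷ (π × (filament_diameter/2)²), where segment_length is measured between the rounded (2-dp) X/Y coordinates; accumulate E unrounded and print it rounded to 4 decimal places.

G0 X10.66 Y-1.00 Z12.80
G1 X10.91 Y-1.92 E0.0507
G1 X11.58 Y-2.59 E0.1012
G1 X12.50 Y-2.84 E0.1519
G1 X13.42 Y-2.59 E0.2026
G1 X14.09 Y-1.92 E0.2531
G1 X14.34 Y-1.00 E0.3038
G1 X14.09 Y-0.08 E0.3545
G1 X13.42 Y0.59 E0.4049
G1 X12.50 Y0.84 E0.4557
G1 X11.58 Y0.59 E0.5064
G1 X10.91 Y-0.08 E0.5568
G1 X10.66 Y-1.00 E0.6076

At z = 12.8 mm: the cylinder is not intersected at this z (z outside [0, 7.5]); the cone at (12.5, -1) contributes a regular 12-gon of circumradius 1.841 (interpolated between r1=4.5 and r2=0.5 at t=0.665); Merging all regions: only the cone at (12.5, -1) is present, so the union is just that shape — 1 connected region; the r=7 sphere at (0, 4) contributes a regular 12-gon of circumradius √(7²−2.3²) = 6.611; Taking the first minus the rest: starting from that combined region, the r=7 sphere at (0, 4) misses the remaining region (no effect) — 1 connected region. The outline is a single polygon with 12 vertices. Extrusion per mm of travel: 0.4 × 0.32 / (π × 0.875²) = 0.053216. Accumulating E over each segment gives final E = 0.6076.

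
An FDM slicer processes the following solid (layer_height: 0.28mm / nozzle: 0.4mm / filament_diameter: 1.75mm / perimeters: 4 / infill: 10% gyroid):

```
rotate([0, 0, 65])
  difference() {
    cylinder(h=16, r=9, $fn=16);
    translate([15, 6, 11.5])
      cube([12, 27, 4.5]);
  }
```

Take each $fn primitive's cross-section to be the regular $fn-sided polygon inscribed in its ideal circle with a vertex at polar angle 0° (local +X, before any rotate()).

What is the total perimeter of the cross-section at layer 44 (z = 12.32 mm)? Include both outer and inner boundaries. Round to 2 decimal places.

56.19 mm

At z = 12.32 mm: the r=9 cylinder contributes a regular 16-gon of circumradius 9 (perimeter = 2·16·9.000·sin(180°/16) = 56.19 mm); the cube at (15, 6) is present — its section is the full 12×27 rectangle (perimeter 78.00 mm); Taking the first minus the rest: starting from the r=9 cylinder, the 12×27 cube at (15, 6) misses the remaining region (no effect) — boundary = 56.19 mm; (rotated 65° about Z; rotation is an isometry so areas/perimeters/island counts are preserved). Overall, the cross-section is a single solid region. Total boundary length (outer) = 56.19 mm.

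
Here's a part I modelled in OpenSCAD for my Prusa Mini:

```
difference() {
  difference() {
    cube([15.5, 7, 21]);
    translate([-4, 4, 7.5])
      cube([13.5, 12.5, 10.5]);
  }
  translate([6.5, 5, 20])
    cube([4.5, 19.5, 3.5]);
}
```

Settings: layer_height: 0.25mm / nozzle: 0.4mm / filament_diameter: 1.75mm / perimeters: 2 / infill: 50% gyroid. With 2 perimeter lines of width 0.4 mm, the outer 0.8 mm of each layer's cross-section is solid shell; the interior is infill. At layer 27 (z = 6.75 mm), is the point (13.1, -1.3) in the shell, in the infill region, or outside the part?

At z = 6.75 mm: the cube is present — its section is the full 15.5×7 rectangle; the cube at (-4, 4) is absent (z outside [7.5, 18]); Subtracting the remaining from the first: none of the subtracted shapes is present at this height, so the 15.5×7 cube is unchanged — 1 connected region; the cube at (6.5, 5) does not reach this height (z outside [20, 23.5]); After the difference (first − rest): none of the subtracted shapes is present at this height, so the result so far is unchanged — 1 connected region. Overall, the cross-section is a single solid region. The nearest boundary edge runs (0.00, 0.00)→(15.50, 0.00); distance from the point to it = 1.30 mm. The point is not inside any of the regions above, so it lies outside the cross-section (1.30 mm from the nearest boundary).

outside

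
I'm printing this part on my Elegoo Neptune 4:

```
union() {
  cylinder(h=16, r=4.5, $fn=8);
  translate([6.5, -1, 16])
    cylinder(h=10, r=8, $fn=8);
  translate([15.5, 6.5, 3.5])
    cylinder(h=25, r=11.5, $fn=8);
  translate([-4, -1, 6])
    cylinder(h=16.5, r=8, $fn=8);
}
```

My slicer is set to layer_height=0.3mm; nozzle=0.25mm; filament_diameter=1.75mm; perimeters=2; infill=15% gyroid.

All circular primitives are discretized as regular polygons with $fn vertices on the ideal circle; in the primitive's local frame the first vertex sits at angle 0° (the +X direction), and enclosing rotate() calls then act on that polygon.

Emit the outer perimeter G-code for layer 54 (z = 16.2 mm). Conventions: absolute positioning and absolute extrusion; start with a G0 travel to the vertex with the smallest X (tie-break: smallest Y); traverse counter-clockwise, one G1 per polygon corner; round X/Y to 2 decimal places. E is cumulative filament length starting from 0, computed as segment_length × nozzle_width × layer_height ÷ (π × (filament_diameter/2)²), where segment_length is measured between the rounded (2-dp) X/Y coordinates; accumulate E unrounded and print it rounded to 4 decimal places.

G0 X-12.00 Y-1.00 Z16.20
G1 X-9.66 Y-6.66 E0.1910
G1 X-4.00 Y-9.00 E0.3819
G1 X1.25 Y-6.83 E0.5591
G1 X6.50 Y-9.00 E0.7362
G1 X12.16 Y-6.66 E0.9272
G1 X13.23 Y-4.06 E1.0149
G1 X15.50 Y-5.00 E1.0915
G1 X23.63 Y-1.63 E1.3659
G1 X27.00 Y6.50 E1.6403
G1 X23.63 Y14.63 E1.9147
G1 X15.50 Y18.00 E2.1892
G1 X7.37 Y14.63 E2.4636
G1 X4.00 Y6.50 E2.7380
G1 X4.19 Y6.04 E2.7535
G1 X1.25 Y4.83 E2.8526
G1 X-4.00 Y7.00 E3.0298
G1 X-9.66 Y4.66 E3.2208
G1 X-12.00 Y-1.00 E3.4117

At z = 16.2 mm: the cylinder is absent (z outside [0, 16]); the r=8 cylinder at (6.5, -1) gives a regular 8-gon of circumradius 8 (constant along its height); the r=11.5 cylinder at (15.5, 6.5) gives a regular 8-gon of circumradius 11.5 (constant along its height); the r=8 cylinder at (-4, -1) gives a regular 8-gon of circumradius 8 (constant along its height); Taking the union: the regions partially overlap (shared area 101.06 mm²), so overlapping operands fuse into one piece — 1 connected region. The outline is a single polygon with 18 vertices. Extrusion per mm of travel: 0.25 × 0.3 / (π × 0.875²) = 0.031181. Accumulating E over each segment gives final E = 3.4117.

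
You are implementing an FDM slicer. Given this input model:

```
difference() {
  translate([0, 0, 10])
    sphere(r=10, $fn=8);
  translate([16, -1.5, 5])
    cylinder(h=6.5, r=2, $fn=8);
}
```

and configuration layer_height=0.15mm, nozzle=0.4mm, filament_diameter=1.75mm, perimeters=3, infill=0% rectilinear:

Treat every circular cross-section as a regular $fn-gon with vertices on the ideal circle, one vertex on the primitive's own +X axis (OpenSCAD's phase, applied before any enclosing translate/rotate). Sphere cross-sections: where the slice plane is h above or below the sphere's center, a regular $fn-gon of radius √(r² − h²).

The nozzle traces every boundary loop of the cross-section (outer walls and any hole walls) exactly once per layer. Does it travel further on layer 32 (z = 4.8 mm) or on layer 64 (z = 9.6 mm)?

layer 64 (z = 9.6 mm)

Layer 32 (z = 4.8): the sphere: section is a regular 8-gon, circumradius = √(r²−h²) = √(10²−5.2²) = 8.542 (perimeter = 2·8·8.542·sin(180°/8) = 52.30 mm); the cylinder at (16, -1.5) is not intersected at this z (z outside [5, 11.5]); Subtracting the remaining from the first: none of the subtracted shapes is present at this height, so the r=10 sphere is unchanged — boundary = 52.30 mm. So its perimeter = 52.30 mm. Layer 64 (z = 9.6): the r=10 sphere contributes a regular 8-gon of circumradius √(10²−0.4²) = 9.992 (perimeter = 2·8·9.992·sin(180°/8) = 61.18 mm); the r=2 cylinder at (16, -1.5) contributes a regular 8-gon of circumradius 2 (perimeter = 2·8·2.000·sin(180°/8) = 12.25 mm); Subtracting the remaining from the first: starting from the r=10 sphere, the r=2 cylinder at (16, -1.5) misses the remaining region (no effect) — boundary = 61.18 mm. So its perimeter = 61.18 mm. Layer 64 is larger (61.18 vs 52.30 mm).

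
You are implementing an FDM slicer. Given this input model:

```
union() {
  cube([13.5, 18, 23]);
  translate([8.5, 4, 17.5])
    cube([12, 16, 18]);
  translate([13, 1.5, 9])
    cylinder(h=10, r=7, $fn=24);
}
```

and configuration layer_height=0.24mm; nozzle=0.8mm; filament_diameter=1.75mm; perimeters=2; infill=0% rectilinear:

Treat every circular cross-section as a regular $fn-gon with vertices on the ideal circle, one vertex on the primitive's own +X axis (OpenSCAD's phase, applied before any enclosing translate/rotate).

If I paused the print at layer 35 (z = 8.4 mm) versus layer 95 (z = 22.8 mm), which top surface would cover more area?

Layer 35 (z = 8.4): the cube (footprint 13.5×18) is included at this height (area 243.00 mm²); the cube at (8.5, 4) is not intersected at this z (z outside [17.5, 35.5]); the cylinder at (13, 1.5) does not reach this height (z outside [9, 19]); Merging all regions: only the 13.5×18 cube is present, so the union is just that shape — area = 243.00 mm². So its area = 243.00 mm². Layer 95 (z = 22.8): the cube is present — its section is the full 13.5×18 rectangle (area 243.00 mm²); the cube at (8.5, 4) is present — its section is the full 12×16 rectangle (area 192.00 mm²); the cylinder at (13, 1.5) does not reach this height (z outside [9, 19]); Taking the union: the regions partially overlap — summed areas 435.00 mm² minus the doubly-counted overlap 70.00 mm² gives 365.00 mm² — area = 365.00 mm². So its area = 365.00 mm². Layer 95 is larger (365.00 vs 243.00 mm²).

layer 95 (z = 22.8 mm)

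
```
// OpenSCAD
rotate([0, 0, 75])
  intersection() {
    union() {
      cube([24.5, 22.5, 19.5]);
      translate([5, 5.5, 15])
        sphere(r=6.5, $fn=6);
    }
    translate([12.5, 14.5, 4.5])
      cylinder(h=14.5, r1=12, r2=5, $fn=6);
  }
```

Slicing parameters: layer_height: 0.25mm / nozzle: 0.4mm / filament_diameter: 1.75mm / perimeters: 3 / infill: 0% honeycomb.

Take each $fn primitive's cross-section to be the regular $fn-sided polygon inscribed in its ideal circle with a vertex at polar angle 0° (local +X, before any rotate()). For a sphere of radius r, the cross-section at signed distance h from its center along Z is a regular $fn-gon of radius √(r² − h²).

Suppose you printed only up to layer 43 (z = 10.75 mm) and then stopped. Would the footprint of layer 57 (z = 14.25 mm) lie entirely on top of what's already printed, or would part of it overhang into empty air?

entirely on top

Compare the two slices. At z = 10.75: the cube (footprint 24.5×22.5) is included at this height (area 551.25 mm²); the r=6.5 sphere at (5, 5.5) slices to a regular 6-gon of circumradius 4.918 (√(r²−h²) with h=4.25 from center) (area = (6/2)·4.918²·sin(360°/6) = 62.84 mm²); Combining (union): the r=6.5 sphere at (5, 5.5) lies entirely inside the 24.5×22.5 cube, so the union is just the 24.5×22.5 cube — area = 551.25 mm²; the cone at (12.5, 14.5): at t=0.431 of its height the radius interpolates to r₁+(r₂−r₁)t = 8.983, giving a regular 6-gon of that circumradius (area = (6/2)·8.983²·sin(360°/6) = 209.64 mm²); Taking the intersection: the cone at (12.5, 14.5) lies inside that combined region, so the common part is the cone at (12.5, 14.5) itself — area = 209.64 mm²; (whole slice rotated 75° about Z — lengths, areas and connectivity unchanged). At z = 14.25: the cube (footprint 24.5×22.5) is included at this height (area 551.25 mm²); the sphere at (5, 5.5): section is a regular 6-gon, circumradius = √(r²−h²) = √(6.5²−0.75²) = 6.457 (area = (6/2)·6.457²·sin(360°/6) = 108.31 mm²); Taking the union: the regions partially overlap — summed areas 659.56 mm² minus the doubly-counted overlap 104.04 mm² gives 555.52 mm² — area = 555.52 mm²; the cone at (12.5, 14.5): at t=0.672 of its height the radius interpolates to r₁+(r₂−r₁)t = 7.293, giving a regular 6-gon of that circumradius (area = (6/2)·7.293²·sin(360°/6) = 138.19 mm²); Keeping only the common overlap: the cone at (12.5, 14.5) lies inside the result so far, so the common part is the cone at (12.5, 14.5) itself — area = 138.19 mm²; (whole slice rotated 75° about Z — lengths, areas and connectivity unchanged). Checking containment: the cross-section at z = 14.25 is a subset of the cross-section at z = 10.75.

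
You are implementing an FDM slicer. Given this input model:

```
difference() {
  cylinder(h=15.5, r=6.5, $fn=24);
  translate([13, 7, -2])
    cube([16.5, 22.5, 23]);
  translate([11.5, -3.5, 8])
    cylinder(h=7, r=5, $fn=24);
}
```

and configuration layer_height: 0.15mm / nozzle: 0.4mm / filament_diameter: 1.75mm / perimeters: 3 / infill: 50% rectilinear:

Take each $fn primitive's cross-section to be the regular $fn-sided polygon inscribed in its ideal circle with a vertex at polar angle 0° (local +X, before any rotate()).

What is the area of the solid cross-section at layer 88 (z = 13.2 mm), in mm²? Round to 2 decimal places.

131.22 mm²

At z = 13.2 mm: the r=6.5 cylinder gives a regular 24-gon of circumradius 6.5 (constant along its height) (area = (24/2)·6.500²·sin(360°/24) = 131.22 mm²); the cube at (13, 7) is present — its section is the full 16.5×22.5 rectangle (area 371.25 mm²); the r=5 cylinder at (11.5, -3.5) contributes a regular 24-gon of circumradius 5 (area = (24/2)·5.000²·sin(360°/24) = 77.65 mm²); Taking the first minus the rest: starting from the r=6.5 cylinder (131.22 mm²), the 16.5×22.5 cube at (13, 7) misses the remaining region (no effect); the r=5 cylinder at (11.5, -3.5) misses the remaining region (no effect) — area = 131.22 mm². Overall, the cross-section is a single solid region. Net area = 131.22 mm².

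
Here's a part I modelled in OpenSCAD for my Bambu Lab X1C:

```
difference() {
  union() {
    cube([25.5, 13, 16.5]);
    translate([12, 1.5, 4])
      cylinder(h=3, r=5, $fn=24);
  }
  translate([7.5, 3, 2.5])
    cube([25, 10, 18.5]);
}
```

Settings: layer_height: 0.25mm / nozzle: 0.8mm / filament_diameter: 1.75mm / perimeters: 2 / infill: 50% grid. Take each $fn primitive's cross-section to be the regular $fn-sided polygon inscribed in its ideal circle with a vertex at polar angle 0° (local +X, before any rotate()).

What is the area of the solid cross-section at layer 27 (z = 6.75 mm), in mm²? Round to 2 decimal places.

175.63 mm²

At z = 6.75 mm: the 25.5×13 cube contributes its full rectangle (area 331.50 mm²); the r=5 cylinder at (12, 1.5) contributes a regular 24-gon of circumradius 5 (area = (24/2)·5.000²·sin(360°/24) = 77.65 mm²); Taking the union: the regions partially overlap — summed areas 409.15 mm² minus the doubly-counted overlap 53.51 mm² gives 355.63 mm² — area = 355.63 mm²; the cube at (7.5, 3) is present — its section is the full 25×10 rectangle (area 250.00 mm²); After the difference (first − rest): starting from the result so far (355.63 mm²), the 25×10 cube at (7.5, 3) partially overlaps it — only the 180.00 mm² overlap (of its 250.00 mm²) is removed, clipping the outline — area = 175.63 mm². Overall, the cross-section is a single solid region. Net area = 175.63 mm².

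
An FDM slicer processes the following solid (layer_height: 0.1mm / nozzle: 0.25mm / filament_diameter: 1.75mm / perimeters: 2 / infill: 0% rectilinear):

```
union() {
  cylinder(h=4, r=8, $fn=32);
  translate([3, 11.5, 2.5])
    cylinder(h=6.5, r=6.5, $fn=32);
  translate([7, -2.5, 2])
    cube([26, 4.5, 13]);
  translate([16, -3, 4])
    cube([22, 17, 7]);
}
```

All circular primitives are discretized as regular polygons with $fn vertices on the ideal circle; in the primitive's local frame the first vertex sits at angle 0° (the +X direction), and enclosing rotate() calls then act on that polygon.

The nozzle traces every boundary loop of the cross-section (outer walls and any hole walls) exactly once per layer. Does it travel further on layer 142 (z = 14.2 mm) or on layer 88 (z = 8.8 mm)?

layer 88 (z = 8.8 mm)

Layer 142 (z = 14.2): the cylinder does not reach this height (z outside [0, 4]); the cylinder at (3, 11.5) is absent (z outside [2.5, 9]); the cube at (7, -2.5) (footprint 26×4.5) is included at this height (perimeter 61.00 mm); the cube at (16, -3) is not intersected at this z (z outside [4, 11]); Taking the union: only the 26×4.5 cube at (7, -2.5) is present, so the union is just that shape — boundary = 61.00 mm. So its perimeter = 61.00 mm. Layer 88 (z = 8.8): the cylinder is absent (z outside [0, 4]); the r=6.5 cylinder at (3, 11.5) contributes a regular 32-gon of circumradius 6.5 (perimeter = 2·32·6.500·sin(180°/32) = 40.78 mm); the 26×4.5 cube at (7, -2.5) contributes its full rectangle (perimeter 61.00 mm); the cube at (16, -3) (footprint 22×17) is included at this height (perimeter 78.00 mm); Combining (union): the regions partially overlap (shared area 76.50 mm²), so the edge portions inside another operand are dropped and the merged outline is re-measured after clipping — boundary = 136.78 mm. So its perimeter = 136.78 mm. Layer 88 is larger (136.78 vs 61.00 mm).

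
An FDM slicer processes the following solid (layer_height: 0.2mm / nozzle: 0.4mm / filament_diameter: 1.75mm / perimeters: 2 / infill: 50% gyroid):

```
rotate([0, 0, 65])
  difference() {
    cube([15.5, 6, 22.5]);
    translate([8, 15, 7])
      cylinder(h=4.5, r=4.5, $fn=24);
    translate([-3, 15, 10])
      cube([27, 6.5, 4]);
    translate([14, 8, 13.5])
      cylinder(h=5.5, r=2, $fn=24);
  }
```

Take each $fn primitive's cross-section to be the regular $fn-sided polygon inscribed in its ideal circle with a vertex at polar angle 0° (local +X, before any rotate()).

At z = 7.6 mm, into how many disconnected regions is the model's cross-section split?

At z = 7.6 mm: the 15.5×6 cube contributes its full rectangle; the r=4.5 cylinder at (8, 15) gives a regular 24-gon of circumradius 4.5 (constant along its height); the cube at (-3, 15) is absent (z outside [10, 14]); the cylinder at (14, 8) is not intersected at this z (z outside [13.5, 19]); Subtracting the remaining from the first: starting from the 15.5×6 cube, the r=4.5 cylinder at (8, 15) misses the remaining region (no effect) — 1 connected region; (whole slice rotated 65° about Z — lengths, areas and connectivity unchanged). The result has 1 disconnected region.

1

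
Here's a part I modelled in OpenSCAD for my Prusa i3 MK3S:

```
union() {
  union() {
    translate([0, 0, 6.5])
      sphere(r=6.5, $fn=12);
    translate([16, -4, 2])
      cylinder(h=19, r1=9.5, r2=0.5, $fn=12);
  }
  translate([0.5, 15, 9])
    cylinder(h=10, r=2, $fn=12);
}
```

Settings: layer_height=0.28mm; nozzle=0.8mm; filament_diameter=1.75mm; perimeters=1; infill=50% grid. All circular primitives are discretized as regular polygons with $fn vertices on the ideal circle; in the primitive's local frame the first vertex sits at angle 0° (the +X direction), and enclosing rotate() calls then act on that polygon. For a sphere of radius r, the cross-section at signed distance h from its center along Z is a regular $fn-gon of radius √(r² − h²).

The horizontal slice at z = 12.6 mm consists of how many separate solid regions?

3

At z = 12.6 mm: the r=6.5 sphere contributes a regular 12-gon of circumradius √(6.5²−6.1²) = 2.245; the cone at (16, -4): at t=0.558 of its height the radius interpolates to r₁+(r₂−r₁)t = 4.479, giving a regular 12-gon of that circumradius; Merging all regions: the 2 present regions are separate (no shared area or edge), so areas and boundary lengths simply add and each stays a separate island — 2 connected regions; the cylinder at (0.5, 15): section is a regular 12-gon, circumradius r=2; Combining (union): the 2 present regions are separate (no shared area or edge), so areas and boundary lengths simply add and each stays a separate island — 3 connected regions. The result has 3 disconnected regions.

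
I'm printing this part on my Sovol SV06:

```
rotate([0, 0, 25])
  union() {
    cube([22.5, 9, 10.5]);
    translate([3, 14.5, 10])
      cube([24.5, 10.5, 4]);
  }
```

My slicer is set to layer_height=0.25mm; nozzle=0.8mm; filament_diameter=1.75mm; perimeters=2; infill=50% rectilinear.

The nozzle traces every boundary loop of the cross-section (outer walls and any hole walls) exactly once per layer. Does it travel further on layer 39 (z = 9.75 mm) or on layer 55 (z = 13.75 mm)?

layer 55 (z = 13.75 mm)

Layer 39 (z = 9.75): the cube (footprint 22.5×9) is included at this height (perimeter 63.00 mm); the cube at (3, 14.5) does not reach this height (z outside [10, 14]); Combining (union): only the 22.5×9 cube is present, so the union is just that shape — boundary = 63.00 mm; (whole slice rotated 25° about Z — lengths, areas and connectivity unchanged). So its perimeter = 63.00 mm. Layer 55 (z = 13.75): the cube is not intersected at this z (z outside [0, 10.5]); the cube at (3, 14.5) is present — its section is the full 24.5×10.5 rectangle (perimeter 70.00 mm); Taking the union: only the 24.5×10.5 cube at (3, 14.5) is present, so the union is just that shape — boundary = 70.00 mm; (whole slice rotated 25° about Z — lengths, areas and connectivity unchanged). So its perimeter = 70.00 mm. Layer 55 is larger (70.00 vs 63.00 mm).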